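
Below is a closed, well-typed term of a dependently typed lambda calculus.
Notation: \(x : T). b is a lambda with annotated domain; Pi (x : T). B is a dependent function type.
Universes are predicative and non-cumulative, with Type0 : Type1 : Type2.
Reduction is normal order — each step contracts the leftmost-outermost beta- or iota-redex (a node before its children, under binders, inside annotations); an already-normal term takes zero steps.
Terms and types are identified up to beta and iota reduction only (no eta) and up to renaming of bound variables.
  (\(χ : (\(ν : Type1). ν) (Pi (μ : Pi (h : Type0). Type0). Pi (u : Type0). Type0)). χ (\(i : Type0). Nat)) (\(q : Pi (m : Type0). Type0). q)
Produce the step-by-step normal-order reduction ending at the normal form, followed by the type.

normal-order reduction sequence:
  (\(χ : (\(ν : Type1). ν) (Pi (μ : Pi (h : Type0). Type0). Pi (u : Type0). Type0)). χ (\(i : Type0). Nat)) (\(q : Pi (m : Type0). Type0). q)
  ~> (\(χ : Pi (ν : Type0). Type0). χ) (\(μ : Type0). Nat)
  ~> \(χ : Type0). Nat
the term's type:
  Pi (χ : Type0). Type0


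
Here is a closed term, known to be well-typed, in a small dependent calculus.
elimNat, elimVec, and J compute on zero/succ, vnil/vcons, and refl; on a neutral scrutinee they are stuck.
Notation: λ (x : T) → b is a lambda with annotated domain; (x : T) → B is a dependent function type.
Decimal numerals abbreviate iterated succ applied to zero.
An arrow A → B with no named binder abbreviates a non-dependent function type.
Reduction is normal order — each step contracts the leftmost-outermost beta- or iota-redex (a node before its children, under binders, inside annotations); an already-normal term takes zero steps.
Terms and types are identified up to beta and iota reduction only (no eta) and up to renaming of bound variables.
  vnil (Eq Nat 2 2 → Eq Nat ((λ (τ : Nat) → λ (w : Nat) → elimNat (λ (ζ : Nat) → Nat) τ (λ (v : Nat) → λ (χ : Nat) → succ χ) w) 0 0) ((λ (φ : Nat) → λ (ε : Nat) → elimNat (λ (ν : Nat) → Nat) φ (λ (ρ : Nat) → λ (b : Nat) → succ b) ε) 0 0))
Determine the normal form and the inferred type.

reduced normal form:
  vnil (Eq Nat 2 2 → Eq Nat 0 0)
inferred type:
  Vec (Eq Nat 2 2 → Eq Nat 0 0) 0


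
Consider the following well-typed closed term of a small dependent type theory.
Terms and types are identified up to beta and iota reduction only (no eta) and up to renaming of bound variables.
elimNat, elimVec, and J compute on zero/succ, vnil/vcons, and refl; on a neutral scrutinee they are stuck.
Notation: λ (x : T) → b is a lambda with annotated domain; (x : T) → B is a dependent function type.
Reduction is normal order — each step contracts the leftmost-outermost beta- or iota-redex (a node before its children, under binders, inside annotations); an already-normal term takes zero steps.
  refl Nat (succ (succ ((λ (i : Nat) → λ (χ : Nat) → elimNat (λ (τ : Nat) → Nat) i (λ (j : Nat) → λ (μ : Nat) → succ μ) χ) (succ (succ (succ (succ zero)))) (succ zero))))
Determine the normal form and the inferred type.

resulting normal form:
  refl Nat (succ (succ (succ (succ (succ (succ (succ zero)))))))
type:
  Eq Nat (succ (succ (succ (succ (succ (succ (succ zero))))))) (succ (succ (succ (succ (succ (succ (succ zero)))))))


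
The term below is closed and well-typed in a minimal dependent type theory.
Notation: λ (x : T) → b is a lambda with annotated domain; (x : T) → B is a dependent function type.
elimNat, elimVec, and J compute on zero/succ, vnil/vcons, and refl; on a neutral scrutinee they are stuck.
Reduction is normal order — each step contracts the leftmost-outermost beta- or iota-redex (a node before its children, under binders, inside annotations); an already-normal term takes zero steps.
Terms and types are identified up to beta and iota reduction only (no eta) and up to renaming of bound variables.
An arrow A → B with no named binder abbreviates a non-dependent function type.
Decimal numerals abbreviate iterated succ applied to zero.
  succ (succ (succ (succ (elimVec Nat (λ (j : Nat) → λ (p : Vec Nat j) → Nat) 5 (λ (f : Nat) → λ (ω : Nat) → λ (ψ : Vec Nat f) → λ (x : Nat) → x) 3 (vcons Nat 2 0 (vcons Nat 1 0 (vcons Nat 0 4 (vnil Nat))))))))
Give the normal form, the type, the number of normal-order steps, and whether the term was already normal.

normal form:
  9
inferred type:
  Nat
normal-order step count: 16
already normal: no
first redex: an elimVec iota-redex


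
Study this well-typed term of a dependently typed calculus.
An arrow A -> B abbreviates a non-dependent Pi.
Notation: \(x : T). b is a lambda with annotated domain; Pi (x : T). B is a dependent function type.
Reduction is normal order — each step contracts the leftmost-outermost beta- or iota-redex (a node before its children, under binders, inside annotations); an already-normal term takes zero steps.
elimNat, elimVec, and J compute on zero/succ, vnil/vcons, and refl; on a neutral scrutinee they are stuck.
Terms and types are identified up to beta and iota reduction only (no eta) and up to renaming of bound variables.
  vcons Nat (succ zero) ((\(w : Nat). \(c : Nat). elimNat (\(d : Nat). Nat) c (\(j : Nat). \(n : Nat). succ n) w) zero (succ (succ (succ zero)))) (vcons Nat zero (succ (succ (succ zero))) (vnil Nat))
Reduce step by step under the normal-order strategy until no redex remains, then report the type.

reduction (normal order):
  vcons Nat (succ zero) ((\(w : Nat). \(c : Nat). elimNat (\(d : Nat). Nat) c (\(j : Nat). \(n : Nat). succ n) w) zero (succ (succ (succ zero)))) (vcons Nat zero (succ (succ (succ zero))) (vnil Nat))
  ~> vcons Nat (succ zero) ((\(w : Nat). elimNat (\(c : Nat). Nat) w (\(d : Nat). \(j : Nat). succ j) zero) (succ (succ (succ zero)))) (vcons Nat zero (succ (succ (succ zero))) (vnil Nat))
  ~> vcons Nat (succ zero) (elimNat (\(w : Nat). Nat) (succ (succ (succ zero))) (\(c : Nat). \(d : Nat). succ d) zero) (vcons Nat zero (succ (succ (succ zero))) (vnil Nat))
  ~> vcons Nat (succ zero) (succ (succ (succ zero))) (vcons Nat zero (succ (succ (succ zero))) (vnil Nat))
the term's type:
  Vec Nat (succ (succ zero))


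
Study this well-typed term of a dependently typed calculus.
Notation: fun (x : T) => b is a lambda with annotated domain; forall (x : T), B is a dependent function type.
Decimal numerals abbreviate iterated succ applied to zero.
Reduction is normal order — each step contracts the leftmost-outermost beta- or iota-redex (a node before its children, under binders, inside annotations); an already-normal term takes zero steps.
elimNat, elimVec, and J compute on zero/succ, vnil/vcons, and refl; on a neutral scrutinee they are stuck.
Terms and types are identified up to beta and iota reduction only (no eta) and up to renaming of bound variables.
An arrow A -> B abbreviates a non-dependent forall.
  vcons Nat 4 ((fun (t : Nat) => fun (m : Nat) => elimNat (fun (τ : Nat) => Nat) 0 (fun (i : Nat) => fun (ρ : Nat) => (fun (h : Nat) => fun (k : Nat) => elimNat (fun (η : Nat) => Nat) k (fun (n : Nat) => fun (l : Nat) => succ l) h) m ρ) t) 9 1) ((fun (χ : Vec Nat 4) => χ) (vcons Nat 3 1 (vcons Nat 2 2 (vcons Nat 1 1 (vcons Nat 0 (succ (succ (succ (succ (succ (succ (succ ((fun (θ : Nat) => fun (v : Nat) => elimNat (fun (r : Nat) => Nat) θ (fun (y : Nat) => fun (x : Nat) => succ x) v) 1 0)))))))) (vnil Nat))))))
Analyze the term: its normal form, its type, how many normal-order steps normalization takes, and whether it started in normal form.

resulting normal form:
  vcons Nat 4 9 (vcons Nat 3 1 (vcons Nat 2 2 (vcons Nat 1 1 (vcons Nat 0 8 (vnil Nat)))))
type:
  Vec Nat 5
normal-order step count: 88
term was already normal: no
first redex: a beta-redex


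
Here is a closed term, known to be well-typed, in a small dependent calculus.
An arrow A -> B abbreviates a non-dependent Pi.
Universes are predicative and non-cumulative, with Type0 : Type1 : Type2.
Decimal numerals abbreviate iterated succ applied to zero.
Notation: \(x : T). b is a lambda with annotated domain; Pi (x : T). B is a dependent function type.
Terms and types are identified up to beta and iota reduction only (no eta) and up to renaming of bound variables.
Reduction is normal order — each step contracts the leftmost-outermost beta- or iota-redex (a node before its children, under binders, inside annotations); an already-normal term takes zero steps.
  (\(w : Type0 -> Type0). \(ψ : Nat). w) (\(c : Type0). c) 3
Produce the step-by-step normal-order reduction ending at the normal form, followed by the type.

reduction (normal order):
  (\(w : Type0 -> Type0). \(ψ : Nat). w) (\(c : Type0). c) 3
  ~> (\(w : Nat). \(ψ : Type0). ψ) 3
  ~> \(w : Type0). w
type:
  Type0 -> Type0


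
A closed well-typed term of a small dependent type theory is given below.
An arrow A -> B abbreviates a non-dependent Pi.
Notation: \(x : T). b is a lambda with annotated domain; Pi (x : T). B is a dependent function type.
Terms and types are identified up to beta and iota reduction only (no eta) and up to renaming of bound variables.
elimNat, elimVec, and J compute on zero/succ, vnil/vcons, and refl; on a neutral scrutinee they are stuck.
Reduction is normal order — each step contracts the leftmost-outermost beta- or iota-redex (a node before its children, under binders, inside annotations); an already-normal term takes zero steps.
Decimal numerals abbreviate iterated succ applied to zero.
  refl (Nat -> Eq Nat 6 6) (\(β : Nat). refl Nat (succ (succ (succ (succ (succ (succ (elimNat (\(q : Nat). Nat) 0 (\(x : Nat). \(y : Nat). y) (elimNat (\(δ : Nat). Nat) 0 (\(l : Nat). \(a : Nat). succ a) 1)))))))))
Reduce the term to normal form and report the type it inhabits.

normal form:
  refl (Nat -> Eq Nat 6 6) (\(β : Nat). refl Nat 6)
type:
  Eq (Nat -> Eq Nat 6 6) (\(β : Nat). refl Nat 6) (\(q : Nat). refl Nat 6)
observation: the first redex contracted is an elimNat iota-redex; the normal form is reached in 8 normal-order steps.


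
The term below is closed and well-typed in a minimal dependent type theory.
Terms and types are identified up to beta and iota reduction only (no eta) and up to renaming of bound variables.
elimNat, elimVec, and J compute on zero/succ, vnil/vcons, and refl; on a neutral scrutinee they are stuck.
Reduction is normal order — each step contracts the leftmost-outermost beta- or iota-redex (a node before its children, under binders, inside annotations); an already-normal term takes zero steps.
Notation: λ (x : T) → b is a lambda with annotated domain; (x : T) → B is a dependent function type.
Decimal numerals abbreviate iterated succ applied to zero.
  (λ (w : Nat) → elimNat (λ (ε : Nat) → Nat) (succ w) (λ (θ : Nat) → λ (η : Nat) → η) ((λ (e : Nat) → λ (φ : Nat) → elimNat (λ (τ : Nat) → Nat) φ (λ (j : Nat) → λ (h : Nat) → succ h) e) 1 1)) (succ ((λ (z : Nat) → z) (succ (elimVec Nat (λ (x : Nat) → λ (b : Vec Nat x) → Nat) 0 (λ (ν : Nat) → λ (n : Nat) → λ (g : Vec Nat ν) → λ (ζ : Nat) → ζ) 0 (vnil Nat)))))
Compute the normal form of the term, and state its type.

reduced normal form:
  3
type:
  Nat
observation: the first redex contracted is a beta-redex; the normal form is reached in 16 normal-order steps.


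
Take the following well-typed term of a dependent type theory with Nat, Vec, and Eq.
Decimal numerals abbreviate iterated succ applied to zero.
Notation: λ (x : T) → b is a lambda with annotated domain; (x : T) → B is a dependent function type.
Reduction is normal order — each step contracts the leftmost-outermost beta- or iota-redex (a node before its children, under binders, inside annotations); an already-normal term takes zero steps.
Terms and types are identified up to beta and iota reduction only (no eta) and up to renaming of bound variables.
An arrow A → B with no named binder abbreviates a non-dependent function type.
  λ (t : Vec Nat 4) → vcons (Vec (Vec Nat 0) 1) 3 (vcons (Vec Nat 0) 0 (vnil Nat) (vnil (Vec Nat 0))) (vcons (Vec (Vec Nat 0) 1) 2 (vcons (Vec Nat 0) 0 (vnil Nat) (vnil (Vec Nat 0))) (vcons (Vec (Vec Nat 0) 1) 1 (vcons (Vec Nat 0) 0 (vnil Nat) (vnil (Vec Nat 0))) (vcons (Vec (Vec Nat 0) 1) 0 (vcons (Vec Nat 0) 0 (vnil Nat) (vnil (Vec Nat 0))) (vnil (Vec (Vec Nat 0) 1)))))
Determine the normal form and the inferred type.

normal form:
  λ (t : Vec Nat 4) → vcons (Vec (Vec Nat 0) 1) 3 (vcons (Vec Nat 0) 0 (vnil Nat) (vnil (Vec Nat 0))) (vcons (Vec (Vec Nat 0) 1) 2 (vcons (Vec Nat 0) 0 (vnil Nat) (vnil (Vec Nat 0))) (vcons (Vec (Vec Nat 0) 1) 1 (vcons (Vec Nat 0) 0 (vnil Nat) (vnil (Vec Nat 0))) (vcons (Vec (Vec Nat 0) 1) 0 (vcons (Vec Nat 0) 0 (vnil Nat) (vnil (Vec Nat 0))) (vnil (Vec (Vec Nat 0) 1)))))
inferred type:
  Vec Nat 4 → Vec (Vec (Vec Nat 0) 1) 4


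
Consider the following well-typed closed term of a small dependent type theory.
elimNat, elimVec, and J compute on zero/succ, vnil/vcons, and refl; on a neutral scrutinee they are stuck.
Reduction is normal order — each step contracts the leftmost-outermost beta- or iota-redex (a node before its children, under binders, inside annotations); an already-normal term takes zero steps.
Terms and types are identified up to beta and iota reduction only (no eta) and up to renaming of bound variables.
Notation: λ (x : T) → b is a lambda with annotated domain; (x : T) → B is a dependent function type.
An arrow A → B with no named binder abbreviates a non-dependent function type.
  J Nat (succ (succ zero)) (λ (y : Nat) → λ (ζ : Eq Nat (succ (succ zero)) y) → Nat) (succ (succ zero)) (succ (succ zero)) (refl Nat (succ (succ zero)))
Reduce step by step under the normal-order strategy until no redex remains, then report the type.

normal-order reduction:
  J Nat (succ (succ zero)) (λ (y : Nat) → λ (ζ : Eq Nat (succ (succ zero)) y) → Nat) (succ (succ zero)) (succ (succ zero)) (refl Nat (succ (succ zero)))
  ~> succ (succ zero)
the term's type:
  Nat


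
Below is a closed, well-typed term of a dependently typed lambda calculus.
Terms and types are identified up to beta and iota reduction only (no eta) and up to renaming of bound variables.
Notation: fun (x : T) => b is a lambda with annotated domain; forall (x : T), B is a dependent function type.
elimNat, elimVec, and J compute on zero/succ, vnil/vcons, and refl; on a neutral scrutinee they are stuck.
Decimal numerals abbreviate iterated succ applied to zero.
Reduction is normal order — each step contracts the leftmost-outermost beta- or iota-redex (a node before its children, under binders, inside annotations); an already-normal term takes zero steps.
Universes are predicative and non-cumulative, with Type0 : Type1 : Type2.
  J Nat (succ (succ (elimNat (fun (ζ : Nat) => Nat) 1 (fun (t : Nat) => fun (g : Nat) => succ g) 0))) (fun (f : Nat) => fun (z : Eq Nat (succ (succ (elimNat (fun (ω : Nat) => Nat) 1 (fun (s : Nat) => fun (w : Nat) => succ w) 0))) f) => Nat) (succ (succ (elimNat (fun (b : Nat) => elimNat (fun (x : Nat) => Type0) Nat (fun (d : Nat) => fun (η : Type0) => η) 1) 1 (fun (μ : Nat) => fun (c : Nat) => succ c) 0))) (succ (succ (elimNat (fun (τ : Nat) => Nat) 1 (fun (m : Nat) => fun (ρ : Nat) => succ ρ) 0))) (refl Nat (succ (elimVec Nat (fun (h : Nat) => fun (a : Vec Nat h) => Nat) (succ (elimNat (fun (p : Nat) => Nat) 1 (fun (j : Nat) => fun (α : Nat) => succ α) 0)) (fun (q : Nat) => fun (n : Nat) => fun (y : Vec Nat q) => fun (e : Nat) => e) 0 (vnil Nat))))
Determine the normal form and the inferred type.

normal form:
  3
inferred type:
  Nat
observation: the first redex contracted is a J iota-redex; the normal form is reached in 2 normal-order steps.


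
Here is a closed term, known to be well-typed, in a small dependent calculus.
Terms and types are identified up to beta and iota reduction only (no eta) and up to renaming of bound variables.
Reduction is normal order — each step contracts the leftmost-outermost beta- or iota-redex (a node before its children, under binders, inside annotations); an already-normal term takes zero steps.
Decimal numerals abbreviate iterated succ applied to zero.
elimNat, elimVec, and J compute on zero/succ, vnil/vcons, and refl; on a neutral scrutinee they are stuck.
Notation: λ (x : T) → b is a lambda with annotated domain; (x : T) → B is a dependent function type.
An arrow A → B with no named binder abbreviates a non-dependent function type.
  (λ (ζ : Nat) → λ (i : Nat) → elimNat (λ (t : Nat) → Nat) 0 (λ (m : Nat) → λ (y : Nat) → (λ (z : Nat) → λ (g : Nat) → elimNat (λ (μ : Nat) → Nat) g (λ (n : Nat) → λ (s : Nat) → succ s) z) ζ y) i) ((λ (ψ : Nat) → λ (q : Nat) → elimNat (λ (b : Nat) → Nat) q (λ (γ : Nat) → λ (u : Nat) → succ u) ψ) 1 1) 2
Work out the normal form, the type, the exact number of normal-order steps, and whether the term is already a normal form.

reduced normal form:
  4
inferred type:
  Nat
steps to reach normal form (normal order): 39
already normal: no
first redex: a beta-redex


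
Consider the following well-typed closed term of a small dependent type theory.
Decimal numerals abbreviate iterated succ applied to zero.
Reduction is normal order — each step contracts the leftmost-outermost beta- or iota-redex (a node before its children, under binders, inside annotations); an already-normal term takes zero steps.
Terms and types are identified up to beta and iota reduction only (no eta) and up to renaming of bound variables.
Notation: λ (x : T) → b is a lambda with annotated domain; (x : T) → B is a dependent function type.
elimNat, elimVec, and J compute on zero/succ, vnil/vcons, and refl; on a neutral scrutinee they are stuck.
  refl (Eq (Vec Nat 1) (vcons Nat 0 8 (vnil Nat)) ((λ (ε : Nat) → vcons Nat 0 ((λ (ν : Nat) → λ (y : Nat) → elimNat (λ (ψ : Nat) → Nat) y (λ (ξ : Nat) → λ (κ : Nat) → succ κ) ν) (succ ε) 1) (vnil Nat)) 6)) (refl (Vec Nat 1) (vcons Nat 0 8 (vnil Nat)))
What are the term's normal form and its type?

reduced normal form:
  refl (Eq (Vec Nat 1) (vcons Nat 0 8 (vnil Nat)) (vcons Nat 0 8 (vnil Nat))) (refl (Vec Nat 1) (vcons Nat 0 8 (vnil Nat)))
type:
  Eq (Eq (Vec Nat 1) (vcons Nat 0 8 (vnil Nat)) (vcons Nat 0 8 (vnil Nat))) (refl (Vec Nat 1) (vcons Nat 0 8 (vnil Nat))) (refl (Vec Nat 1) (vcons Nat 0 8 (vnil Nat)))


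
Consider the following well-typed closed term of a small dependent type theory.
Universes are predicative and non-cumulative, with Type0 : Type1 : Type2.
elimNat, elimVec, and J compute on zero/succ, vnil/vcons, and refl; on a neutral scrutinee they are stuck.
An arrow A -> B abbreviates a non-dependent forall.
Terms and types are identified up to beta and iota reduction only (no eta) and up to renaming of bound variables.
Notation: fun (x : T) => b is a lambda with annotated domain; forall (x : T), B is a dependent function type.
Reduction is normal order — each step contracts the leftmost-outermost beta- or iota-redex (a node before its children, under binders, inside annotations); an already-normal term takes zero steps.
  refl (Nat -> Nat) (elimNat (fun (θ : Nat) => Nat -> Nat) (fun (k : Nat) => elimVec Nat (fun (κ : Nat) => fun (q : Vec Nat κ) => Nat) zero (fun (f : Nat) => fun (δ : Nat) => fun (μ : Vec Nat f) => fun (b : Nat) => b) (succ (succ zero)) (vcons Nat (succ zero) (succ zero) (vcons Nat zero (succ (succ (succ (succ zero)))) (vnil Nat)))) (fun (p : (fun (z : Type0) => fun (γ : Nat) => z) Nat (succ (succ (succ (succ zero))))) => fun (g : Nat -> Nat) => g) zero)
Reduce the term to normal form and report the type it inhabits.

resulting normal form:
  refl (Nat -> Nat) (fun (θ : Nat) => zero)
inferred type:
  Eq (Nat -> Nat) (fun (θ : Nat) => zero) (fun (k : Nat) => zero)
observation: 12 normal-order steps separate the term from its normal form.


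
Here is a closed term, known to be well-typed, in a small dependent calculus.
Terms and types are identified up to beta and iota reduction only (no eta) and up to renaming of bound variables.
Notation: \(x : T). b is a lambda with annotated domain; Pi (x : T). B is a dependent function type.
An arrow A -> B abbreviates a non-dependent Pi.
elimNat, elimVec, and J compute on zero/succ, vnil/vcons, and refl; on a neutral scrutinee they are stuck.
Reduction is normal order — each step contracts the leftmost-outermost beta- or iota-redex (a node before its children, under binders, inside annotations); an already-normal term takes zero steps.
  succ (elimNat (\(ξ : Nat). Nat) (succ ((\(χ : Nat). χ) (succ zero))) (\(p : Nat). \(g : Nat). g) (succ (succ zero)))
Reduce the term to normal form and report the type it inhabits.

resulting normal form:
  succ (succ (succ zero))
inferred type:
  Nat


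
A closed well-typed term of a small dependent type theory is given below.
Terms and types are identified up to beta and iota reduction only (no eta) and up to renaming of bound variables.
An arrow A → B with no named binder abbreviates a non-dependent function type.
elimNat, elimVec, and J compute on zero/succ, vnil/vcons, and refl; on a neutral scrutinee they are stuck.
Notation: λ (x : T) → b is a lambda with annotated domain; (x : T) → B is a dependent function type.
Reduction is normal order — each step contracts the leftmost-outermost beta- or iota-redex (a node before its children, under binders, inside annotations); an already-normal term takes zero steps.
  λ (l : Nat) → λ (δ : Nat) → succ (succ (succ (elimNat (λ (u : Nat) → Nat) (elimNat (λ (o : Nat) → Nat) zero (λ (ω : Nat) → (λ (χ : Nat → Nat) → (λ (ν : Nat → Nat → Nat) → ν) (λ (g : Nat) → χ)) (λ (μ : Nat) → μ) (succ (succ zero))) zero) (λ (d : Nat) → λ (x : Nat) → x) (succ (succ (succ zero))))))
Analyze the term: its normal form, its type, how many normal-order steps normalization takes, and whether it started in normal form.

resulting normal form:
  λ (l : Nat) → λ (δ : Nat) → succ (succ (succ zero))
type:
  Nat → Nat → Nat
reduction steps (normal order): 11
term was already normal: no
first contracted redex: an elimNat iota-redex


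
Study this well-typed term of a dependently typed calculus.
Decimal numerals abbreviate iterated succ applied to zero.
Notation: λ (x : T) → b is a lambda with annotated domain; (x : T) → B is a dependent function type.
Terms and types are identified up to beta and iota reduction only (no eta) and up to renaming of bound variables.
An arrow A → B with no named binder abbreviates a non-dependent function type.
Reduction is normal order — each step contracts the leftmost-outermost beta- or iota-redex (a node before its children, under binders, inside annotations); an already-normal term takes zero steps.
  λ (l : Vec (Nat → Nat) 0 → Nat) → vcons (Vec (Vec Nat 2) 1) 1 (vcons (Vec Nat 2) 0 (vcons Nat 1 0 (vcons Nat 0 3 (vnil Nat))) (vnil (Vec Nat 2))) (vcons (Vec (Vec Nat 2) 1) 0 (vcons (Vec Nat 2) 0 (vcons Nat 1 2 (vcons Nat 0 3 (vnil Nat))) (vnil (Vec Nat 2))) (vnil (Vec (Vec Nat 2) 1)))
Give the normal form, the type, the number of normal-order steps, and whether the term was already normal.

normal form:
  λ (l : Vec (Nat → Nat) 0 → Nat) → vcons (Vec (Vec Nat 2) 1) 1 (vcons (Vec Nat 2) 0 (vcons Nat 1 0 (vcons Nat 0 3 (vnil Nat))) (vnil (Vec Nat 2))) (vcons (Vec (Vec Nat 2) 1) 0 (vcons (Vec Nat 2) 0 (vcons Nat 1 2 (vcons Nat 0 3 (vnil Nat))) (vnil (Vec Nat 2))) (vnil (Vec (Vec Nat 2) 1)))
inferred type:
  (Vec (Nat → Nat) 0 → Nat) → Vec (Vec (Vec Nat 2) 1) 2
steps to reach normal form (normal order): 0
started in normal form: yes


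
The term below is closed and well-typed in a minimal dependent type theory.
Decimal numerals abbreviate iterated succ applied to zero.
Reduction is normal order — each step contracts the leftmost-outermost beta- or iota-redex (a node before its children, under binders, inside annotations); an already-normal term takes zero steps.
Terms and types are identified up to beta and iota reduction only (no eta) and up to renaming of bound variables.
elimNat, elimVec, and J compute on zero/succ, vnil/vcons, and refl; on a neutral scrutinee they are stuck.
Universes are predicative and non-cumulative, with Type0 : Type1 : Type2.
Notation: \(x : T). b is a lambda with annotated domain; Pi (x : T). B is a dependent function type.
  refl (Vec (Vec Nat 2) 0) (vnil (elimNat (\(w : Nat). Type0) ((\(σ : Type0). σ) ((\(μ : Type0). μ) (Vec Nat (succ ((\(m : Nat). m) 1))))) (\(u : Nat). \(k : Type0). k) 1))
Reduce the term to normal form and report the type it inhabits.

reduced normal form:
  refl (Vec (Vec Nat 2) 0) (vnil (Vec Nat 2))
the term's type:
  Eq (Vec (Vec Nat 2) 0) (vnil (Vec Nat 2)) (vnil (Vec Nat 2))
observation: the first redex contracted is an elimNat iota-redex; the normal form is reached in 7 normal-order steps.


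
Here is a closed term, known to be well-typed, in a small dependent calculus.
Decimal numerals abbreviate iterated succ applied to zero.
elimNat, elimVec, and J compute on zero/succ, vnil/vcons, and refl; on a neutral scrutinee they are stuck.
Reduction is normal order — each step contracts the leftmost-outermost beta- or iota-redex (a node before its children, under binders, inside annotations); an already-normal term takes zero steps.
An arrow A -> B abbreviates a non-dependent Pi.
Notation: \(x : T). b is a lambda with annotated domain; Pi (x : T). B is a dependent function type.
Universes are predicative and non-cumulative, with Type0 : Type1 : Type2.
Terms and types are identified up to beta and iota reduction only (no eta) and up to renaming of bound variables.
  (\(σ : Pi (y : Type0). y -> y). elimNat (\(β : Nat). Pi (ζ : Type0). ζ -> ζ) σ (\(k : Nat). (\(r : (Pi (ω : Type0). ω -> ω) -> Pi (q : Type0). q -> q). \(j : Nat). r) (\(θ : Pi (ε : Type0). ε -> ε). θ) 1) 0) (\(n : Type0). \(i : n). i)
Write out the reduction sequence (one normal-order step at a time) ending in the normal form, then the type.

reduction (normal order):
  (\(σ : Pi (y : Type0). y -> y). elimNat (\(β : Nat). Pi (ζ : Type0). ζ -> ζ) σ (\(k : Nat). (\(r : (Pi (ω : Type0). ω -> ω) -> Pi (q : Type0). q -> q). \(j : Nat). r) (\(θ : Pi (ε : Type0). ε -> ε). θ) 1) 0) (\(n : Type0). \(i : n). i)
  ~> elimNat (\(σ : Nat). Pi (y : Type0). y -> y) (\(β : Type0). \(ζ : β). ζ) (\(k : Nat). (\(r : (Pi (ω : Type0). ω -> ω) -> Pi (q : Type0). q -> q). \(j : Nat). r) (\(θ : Pi (ε : Type0). ε -> ε). θ) 1) 0
  ~> \(σ : Type0). \(y : σ). y
inferred type:
  Pi (σ : Type0). σ -> σ


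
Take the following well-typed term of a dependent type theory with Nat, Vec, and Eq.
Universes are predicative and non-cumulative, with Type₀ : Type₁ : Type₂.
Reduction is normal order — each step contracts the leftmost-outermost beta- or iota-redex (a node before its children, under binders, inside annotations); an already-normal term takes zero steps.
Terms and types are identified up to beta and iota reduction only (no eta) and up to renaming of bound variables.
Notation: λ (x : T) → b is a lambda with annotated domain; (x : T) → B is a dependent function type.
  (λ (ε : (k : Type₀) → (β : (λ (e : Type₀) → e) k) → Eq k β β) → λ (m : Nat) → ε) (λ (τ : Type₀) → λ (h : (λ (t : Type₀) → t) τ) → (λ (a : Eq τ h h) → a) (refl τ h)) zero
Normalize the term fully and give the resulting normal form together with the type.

resulting normal form:
  λ (ε : Type₀) → λ (k : ε) → refl ε k
type:
  (ε : Type₀) → (k : ε) → Eq ε k k


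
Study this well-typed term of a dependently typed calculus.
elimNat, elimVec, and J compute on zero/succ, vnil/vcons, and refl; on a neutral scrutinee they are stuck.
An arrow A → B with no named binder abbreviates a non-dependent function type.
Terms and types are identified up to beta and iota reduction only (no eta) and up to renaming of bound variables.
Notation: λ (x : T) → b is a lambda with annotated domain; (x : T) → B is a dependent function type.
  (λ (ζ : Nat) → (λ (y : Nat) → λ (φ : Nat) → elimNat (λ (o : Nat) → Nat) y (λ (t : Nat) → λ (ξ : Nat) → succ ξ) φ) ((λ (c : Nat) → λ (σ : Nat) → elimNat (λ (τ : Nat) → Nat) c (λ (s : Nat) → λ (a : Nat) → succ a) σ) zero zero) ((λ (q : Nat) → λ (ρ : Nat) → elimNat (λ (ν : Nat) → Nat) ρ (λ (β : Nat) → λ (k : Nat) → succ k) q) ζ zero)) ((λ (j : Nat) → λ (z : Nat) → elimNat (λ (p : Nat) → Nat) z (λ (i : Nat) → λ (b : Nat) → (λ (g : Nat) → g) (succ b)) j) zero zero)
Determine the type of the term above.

type:
  Nat


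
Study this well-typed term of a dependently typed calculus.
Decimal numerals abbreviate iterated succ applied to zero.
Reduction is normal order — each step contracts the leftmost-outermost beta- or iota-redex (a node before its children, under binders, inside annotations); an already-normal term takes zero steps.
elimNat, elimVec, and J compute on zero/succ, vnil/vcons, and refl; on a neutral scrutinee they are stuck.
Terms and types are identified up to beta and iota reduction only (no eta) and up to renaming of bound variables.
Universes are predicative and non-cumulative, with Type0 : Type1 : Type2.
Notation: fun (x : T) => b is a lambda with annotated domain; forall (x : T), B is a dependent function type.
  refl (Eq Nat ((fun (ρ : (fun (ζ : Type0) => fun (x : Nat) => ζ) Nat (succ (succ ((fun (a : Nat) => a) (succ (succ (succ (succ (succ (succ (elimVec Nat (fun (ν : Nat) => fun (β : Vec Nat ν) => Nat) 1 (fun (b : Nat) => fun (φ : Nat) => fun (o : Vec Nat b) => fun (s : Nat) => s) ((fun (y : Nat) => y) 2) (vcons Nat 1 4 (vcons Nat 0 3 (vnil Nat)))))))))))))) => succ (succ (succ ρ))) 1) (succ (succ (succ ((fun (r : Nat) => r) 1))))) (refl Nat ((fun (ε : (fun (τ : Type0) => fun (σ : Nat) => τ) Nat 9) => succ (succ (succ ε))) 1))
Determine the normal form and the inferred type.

normal form:
  refl (Eq Nat 4 4) (refl Nat 4)
type:
  Eq (Eq Nat 4 4) (refl Nat 4) (refl Nat 4)
observation: 3 normal-order steps separate the term from its normal form.


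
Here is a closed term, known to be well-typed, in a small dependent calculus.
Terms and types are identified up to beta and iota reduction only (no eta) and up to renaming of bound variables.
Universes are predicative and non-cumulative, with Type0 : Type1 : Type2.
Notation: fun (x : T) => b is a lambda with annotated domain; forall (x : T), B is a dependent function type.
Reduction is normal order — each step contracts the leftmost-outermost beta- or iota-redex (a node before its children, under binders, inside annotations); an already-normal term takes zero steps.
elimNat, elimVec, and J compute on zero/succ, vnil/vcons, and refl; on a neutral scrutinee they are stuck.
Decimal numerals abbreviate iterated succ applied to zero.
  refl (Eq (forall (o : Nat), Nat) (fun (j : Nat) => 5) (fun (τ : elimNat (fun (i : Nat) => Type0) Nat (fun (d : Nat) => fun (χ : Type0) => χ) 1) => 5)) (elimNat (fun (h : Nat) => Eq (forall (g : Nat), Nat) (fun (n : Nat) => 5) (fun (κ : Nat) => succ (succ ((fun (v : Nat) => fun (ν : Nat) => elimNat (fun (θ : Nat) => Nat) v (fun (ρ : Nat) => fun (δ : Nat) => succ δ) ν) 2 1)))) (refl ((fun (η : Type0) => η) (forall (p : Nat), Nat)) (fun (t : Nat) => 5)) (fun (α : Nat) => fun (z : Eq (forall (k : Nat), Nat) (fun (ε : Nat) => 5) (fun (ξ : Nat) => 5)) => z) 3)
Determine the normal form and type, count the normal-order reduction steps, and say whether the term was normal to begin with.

resulting normal form:
  refl (Eq (forall (o : Nat), Nat) (fun (j : Nat) => 5) (fun (τ : Nat) => 5)) (refl (forall (i : Nat), Nat) (fun (d : Nat) => 5))
the term's type:
  Eq (Eq (forall (o : Nat), Nat) (fun (j : Nat) => 5) (fun (τ : Nat) => 5)) (refl (forall (i : Nat), Nat) (fun (d : Nat) => 5)) (refl (forall (χ : Nat), Nat) (fun (h : Nat) => 5))
normal-order step count: 15
already normal: no
first contracted redex: an elimNat iota-redex


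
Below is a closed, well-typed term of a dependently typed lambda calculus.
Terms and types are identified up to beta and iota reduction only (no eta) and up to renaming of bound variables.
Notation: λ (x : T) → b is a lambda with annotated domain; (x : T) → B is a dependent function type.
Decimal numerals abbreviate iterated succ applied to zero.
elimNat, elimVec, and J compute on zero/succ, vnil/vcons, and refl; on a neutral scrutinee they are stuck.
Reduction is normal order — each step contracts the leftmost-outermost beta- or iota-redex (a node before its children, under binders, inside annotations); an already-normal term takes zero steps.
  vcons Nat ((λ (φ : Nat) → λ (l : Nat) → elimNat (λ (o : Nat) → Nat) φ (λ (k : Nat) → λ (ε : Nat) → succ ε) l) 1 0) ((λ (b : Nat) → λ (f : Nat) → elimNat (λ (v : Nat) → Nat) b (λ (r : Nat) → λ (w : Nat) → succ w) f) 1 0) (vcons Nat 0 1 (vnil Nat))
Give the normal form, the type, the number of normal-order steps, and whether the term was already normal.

reduced normal form:
  vcons Nat 1 1 (vcons Nat 0 1 (vnil Nat))
inferred type:
  Vec Nat 2
steps to reach normal form (normal order): 6
already normal: no
first redex: a beta-redex


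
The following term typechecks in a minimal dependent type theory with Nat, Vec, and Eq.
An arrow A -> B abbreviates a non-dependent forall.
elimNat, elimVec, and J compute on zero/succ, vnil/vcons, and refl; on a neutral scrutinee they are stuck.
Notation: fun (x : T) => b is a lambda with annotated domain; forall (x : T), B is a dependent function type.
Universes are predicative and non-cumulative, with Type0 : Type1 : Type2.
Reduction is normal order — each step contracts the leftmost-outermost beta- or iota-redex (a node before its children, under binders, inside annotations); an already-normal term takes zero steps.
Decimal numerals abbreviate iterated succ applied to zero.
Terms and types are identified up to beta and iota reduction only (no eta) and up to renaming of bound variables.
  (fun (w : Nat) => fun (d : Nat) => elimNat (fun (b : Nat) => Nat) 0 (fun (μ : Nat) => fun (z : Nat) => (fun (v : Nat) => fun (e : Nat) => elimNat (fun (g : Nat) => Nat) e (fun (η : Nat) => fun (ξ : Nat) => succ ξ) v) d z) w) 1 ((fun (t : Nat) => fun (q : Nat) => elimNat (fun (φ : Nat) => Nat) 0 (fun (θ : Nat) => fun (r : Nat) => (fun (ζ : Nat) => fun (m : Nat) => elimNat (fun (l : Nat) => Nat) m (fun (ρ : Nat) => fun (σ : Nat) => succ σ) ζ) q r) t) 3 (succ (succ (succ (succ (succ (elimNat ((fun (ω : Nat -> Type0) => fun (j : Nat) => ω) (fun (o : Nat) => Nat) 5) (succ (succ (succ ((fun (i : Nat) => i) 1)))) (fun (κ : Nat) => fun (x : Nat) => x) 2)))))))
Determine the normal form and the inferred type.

resulting normal form:
  27
inferred type:
  Nat


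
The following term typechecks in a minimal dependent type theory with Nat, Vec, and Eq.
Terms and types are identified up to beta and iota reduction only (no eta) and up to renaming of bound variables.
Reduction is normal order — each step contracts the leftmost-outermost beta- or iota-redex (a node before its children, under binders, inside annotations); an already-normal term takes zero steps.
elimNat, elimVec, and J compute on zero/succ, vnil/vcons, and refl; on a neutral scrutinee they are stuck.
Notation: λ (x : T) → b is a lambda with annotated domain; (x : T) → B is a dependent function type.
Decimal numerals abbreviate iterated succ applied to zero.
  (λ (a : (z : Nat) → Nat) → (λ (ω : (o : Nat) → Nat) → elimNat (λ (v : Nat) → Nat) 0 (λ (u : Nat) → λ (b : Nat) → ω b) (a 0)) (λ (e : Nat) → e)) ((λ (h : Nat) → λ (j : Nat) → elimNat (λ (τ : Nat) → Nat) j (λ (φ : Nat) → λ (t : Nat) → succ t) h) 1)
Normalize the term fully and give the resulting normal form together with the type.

normal form:
  0
the term's type:
  Nat
observation: reduction starts at a beta-redex, and 13 normal-order steps reach the normal form.


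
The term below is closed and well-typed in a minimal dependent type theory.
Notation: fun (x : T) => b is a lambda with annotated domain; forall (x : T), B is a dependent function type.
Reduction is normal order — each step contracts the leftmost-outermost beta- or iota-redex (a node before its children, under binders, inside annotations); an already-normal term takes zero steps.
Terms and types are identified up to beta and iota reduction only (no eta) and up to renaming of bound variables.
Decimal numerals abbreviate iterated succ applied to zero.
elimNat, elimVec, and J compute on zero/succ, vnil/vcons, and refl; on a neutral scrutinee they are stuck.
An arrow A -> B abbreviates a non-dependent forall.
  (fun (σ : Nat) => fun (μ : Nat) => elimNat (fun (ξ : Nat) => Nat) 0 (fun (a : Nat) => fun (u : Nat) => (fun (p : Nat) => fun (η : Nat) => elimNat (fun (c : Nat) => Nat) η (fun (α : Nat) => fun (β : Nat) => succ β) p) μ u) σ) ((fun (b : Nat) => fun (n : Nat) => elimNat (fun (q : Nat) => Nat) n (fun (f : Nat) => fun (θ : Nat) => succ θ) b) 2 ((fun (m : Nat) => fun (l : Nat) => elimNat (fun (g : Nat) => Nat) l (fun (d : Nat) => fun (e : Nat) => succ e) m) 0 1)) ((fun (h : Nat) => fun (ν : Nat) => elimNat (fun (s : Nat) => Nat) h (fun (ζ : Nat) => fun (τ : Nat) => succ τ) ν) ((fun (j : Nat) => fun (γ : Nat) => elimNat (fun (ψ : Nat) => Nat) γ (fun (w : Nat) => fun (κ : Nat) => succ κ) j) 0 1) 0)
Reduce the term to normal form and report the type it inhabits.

normal form:
  3
the term's type:
  Nat


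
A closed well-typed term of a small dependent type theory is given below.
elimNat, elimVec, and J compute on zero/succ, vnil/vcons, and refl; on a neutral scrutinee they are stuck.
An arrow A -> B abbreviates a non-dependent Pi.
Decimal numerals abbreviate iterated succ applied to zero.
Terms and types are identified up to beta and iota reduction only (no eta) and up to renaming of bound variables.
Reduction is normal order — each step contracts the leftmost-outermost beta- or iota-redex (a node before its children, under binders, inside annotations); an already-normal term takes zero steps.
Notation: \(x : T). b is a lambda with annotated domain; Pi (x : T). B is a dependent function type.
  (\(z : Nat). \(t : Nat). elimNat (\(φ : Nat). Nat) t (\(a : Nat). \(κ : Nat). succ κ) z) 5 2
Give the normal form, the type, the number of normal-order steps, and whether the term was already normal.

reduced normal form:
  7
inferred type:
  Nat
reduction steps (normal order): 18
already normal: no
first contracted redex: a beta-redex


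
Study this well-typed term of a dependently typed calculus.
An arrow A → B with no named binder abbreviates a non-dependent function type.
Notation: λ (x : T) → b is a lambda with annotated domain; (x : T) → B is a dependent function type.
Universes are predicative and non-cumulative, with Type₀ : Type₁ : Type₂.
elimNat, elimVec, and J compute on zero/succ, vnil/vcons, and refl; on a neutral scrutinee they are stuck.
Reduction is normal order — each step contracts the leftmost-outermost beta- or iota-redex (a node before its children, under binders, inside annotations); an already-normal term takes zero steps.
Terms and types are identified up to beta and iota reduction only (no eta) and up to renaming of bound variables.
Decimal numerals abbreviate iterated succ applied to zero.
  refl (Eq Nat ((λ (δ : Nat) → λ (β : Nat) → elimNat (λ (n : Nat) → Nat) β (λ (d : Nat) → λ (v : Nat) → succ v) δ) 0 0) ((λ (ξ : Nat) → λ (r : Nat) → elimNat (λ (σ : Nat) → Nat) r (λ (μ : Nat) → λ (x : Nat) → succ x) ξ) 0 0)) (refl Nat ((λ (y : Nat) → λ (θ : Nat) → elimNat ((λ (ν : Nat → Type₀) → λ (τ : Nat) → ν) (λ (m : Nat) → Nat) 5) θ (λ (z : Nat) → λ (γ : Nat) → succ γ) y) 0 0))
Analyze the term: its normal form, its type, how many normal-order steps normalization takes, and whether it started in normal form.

normal form:
  refl (Eq Nat 0 0) (refl Nat 0)
inferred type:
  Eq (Eq Nat 0 0) (refl Nat 0) (refl Nat 0)
normal-order step count: 9
term was already normal: no
first redex: a beta-redex


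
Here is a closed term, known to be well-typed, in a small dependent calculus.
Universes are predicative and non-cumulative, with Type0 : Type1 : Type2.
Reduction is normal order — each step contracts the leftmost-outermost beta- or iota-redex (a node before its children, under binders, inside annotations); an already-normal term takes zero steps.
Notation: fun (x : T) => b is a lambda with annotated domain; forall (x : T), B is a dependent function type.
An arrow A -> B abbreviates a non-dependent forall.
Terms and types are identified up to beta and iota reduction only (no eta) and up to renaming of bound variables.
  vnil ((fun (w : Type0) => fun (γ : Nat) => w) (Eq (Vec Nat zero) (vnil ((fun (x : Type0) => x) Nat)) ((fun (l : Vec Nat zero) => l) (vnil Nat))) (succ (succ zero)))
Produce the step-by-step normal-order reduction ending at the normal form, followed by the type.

normal-order reduction sequence:
  vnil ((fun (w : Type0) => fun (γ : Nat) => w) (Eq (Vec Nat zero) (vnil ((fun (x : Type0) => x) Nat)) ((fun (l : Vec Nat zero) => l) (vnil Nat))) (succ (succ zero)))
  ~> vnil ((fun (w : Nat) => Eq (Vec Nat zero) (vnil ((fun (γ : Type0) => γ) Nat)) ((fun (x : Vec Nat zero) => x) (vnil Nat))) (succ (succ zero)))
  ~> vnil (Eq (Vec Nat zero) (vnil ((fun (w : Type0) => w) Nat)) ((fun (γ : Vec Nat zero) => γ) (vnil Nat)))
  ~> vnil (Eq (Vec Nat zero) (vnil Nat) ((fun (w : Vec Nat zero) => w) (vnil Nat)))
  ~> vnil (Eq (Vec Nat zero) (vnil Nat) (vnil Nat))
the term's type:
  Vec (Eq (Vec Nat zero) (vnil Nat) (vnil Nat)) zero
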